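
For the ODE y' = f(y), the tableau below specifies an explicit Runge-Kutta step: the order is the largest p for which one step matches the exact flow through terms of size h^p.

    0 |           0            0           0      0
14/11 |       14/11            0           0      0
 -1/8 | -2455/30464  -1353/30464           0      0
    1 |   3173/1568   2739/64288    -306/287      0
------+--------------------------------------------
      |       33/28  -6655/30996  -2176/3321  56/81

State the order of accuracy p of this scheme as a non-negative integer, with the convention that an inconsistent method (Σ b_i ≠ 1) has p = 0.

4

b = (33/28, -6655/30996, -2176/3321, 56/81)
c = (0, 14/11, -1/8, 1)
Ac = (0, 0, -123/2176, 3/16)
Σ b_i: 33/28·1 + (-6655/30996)·1 + (-2176/3321)·1 + 56/81·1 = 1 ✓
b·c: (-6655/30996)·14/11 + (-2176/3321)·(-1/8) + 56/81·1 = 1/2 ✓
b·c²: (-6655/30996)·196/121 + (-2176/3321)·1/64 + 56/81·1 = 1/3 ✓
b·Ac: (-2176/3321)·(-123/2176) + 56/81·3/16 = 1/6 ✓
b·c³: (-6655/30996)·2744/1331 + (-2176/3321)·(-1/512) + 56/81·1 = 1/4 ✓
b·(c∘Ac): (-2176/3321)·123/17408 + 56/81·3/16 = 1/8 ✓
b·Ac²: (-2176/3321)·(-861/11968) + 56/81·129/2464 = 1/12 ✓
b·A²c: 56/81·27/448 = 1/24 ✓; 4 stages ⇒ order 4.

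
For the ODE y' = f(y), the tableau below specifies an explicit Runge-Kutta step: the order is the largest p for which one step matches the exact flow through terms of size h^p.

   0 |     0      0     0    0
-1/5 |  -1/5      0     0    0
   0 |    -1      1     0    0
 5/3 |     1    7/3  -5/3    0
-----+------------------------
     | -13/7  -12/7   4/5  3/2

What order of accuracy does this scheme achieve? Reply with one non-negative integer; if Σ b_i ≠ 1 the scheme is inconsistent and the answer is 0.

0

b = (-13/7, -12/7, 4/5, 3/2)
c = (0, -1/5, 0, 5/3)
Ac = (0, 0, -1/5, -7/15)
Σ b_i: (-13/7)·1 + (-12/7)·1 + 4/5·1 + 3/2·1 = -89/70 ≠ 1 ⇒ order 0.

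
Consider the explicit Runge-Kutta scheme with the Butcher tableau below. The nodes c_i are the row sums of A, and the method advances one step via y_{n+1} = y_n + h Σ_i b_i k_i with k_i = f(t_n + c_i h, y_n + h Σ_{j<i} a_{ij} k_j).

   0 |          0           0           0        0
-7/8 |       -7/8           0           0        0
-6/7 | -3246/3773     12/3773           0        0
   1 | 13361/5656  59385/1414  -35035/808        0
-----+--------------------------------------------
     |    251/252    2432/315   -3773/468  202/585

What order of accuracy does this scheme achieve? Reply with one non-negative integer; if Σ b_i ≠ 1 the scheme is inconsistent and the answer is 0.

4

b = (251/252, 2432/315, -3773/468, 202/585)
c = (0, -7/8, -6/7, 1)
Ac = (0, 0, -3/1078, 675/1616)
Σ b_i: 251/252·1 + 2432/315·1 + (-3773/468)·1 + 202/585·1 = 1 ✓
b·c: 2432/315·(-7/8) + (-3773/468)·(-6/7) + 202/585·1 = 1/2 ✓
b·c²: 2432/315·49/64 + (-3773/468)·36/49 + 202/585·1 = 1/3 ✓
b·Ac: (-3773/468)·(-3/1078) + 202/585·675/1616 = 1/6 ✓
b·c³: 2432/315·(-343/512) + (-3773/468)·(-216/343) + 202/585·1 = 1/4 ✓
b·(c∘Ac): (-3773/468)·9/3773 + 202/585·675/1616 = 1/8 ✓
b·Ac²: (-3773/468)·3/1232 + 202/585·3855/12928 = 1/12 ✓
b·A²c: 202/585·195/1616 = 1/24 ✓; 4 stages ⇒ order 4.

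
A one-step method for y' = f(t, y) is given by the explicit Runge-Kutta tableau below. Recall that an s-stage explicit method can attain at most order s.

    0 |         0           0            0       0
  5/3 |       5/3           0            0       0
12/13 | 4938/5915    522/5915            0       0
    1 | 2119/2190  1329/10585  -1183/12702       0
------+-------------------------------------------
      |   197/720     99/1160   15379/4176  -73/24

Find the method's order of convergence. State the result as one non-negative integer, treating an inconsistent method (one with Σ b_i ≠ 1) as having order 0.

b = (197/720, 99/1160, 15379/4176, -73/24)
c = (0, 5/3, 12/13, 1)
Ac = (0, 0, 174/1183, 9/73)
Σ b_i: 197/720·1 + 99/1160·1 + 15379/4176·1 + (-73/24)·1 = 1 ✓
b·c: 99/1160·5/3 + 15379/4176·12/13 + (-73/24)·1 = 1/2 ✓
b·c²: 99/1160·25/9 + 15379/4176·144/169 + (-73/24)·1 = 1/3 ✓
b·Ac: 15379/4176·174/1183 + (-73/24)·9/73 = 1/6 ✓
b·c³: 99/1160·125/27 + 15379/4176·1728/2197 + (-73/24)·1 = 1/4 ✓
b·(c∘Ac): 15379/4176·2088/15379 + (-73/24)·9/73 = 1/8 ✓
b·Ac²: 15379/4176·290/1183 + (-73/24)·59/219 = 1/12 ✓
b·A²c: (-73/24)·(-1/73) = 1/24 ✓; 4 stages ⇒ order 4.

4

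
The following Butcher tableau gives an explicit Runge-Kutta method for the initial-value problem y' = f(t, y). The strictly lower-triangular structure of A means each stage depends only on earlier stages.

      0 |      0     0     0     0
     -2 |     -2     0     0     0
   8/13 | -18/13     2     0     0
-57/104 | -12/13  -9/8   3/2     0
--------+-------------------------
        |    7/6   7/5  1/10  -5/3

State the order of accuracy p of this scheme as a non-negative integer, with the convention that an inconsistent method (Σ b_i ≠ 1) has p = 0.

1

b = (7/6, 7/5, 1/10, -5/3)
c = (0, -2, 8/13, -57/104)
Ac = (0, 0, -4, 165/52)
Σ b_i: 7/6·1 + 7/5·1 + 1/10·1 + (-5/3)·1 = 1 ✓
b·c: 7/5·(-2) + 1/10·8/13 + (-5/3)·(-57/104) = -73/40 ≠ 1/2 ⇒ order 1.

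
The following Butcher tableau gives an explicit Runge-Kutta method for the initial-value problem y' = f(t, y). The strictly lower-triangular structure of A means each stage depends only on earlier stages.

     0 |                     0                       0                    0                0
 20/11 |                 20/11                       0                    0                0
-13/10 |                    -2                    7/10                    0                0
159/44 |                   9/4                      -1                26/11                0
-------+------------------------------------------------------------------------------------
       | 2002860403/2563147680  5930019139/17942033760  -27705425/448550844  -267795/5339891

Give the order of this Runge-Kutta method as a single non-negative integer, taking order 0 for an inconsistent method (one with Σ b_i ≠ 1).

b = (2002860403/2563147680, 5930019139/17942033760, -27705425/448550844, -267795/5339891)
c = (0, 20/11, -13/10, 159/44)
Ac = (0, 0, 14/11, -269/55)
Σ b_i: 2002860403/2563147680·1 + 5930019139/17942033760·1 + (-27705425/448550844)·1 + (-267795/5339891)·1 = 1 ✓
b·c: 5930019139/17942033760·20/11 + (-27705425/448550844)·(-13/10) + (-267795/5339891)·159/44 = 1/2 ✓
b·c²: 5930019139/17942033760·400/121 + (-27705425/448550844)·169/100 + (-267795/5339891)·25281/1936 = 1/3 ✓
b·Ac: (-27705425/448550844)·14/11 + (-267795/5339891)·(-269/55) = 1/6 ✓
b·c³: 5930019139/17942033760·8000/1331 + (-27705425/448550844)·(-2197/1000) + (-267795/5339891)·4019679/85184 = -50500542977/206760579520 ≠ 1/4 ⇒ order 3.
b·(c∘Ac): (-27705425/448550844)·(-91/55) + (-267795/5339891)·(-42771/2420) = 348395051/352432806 ≠ 1/8
b·Ac²: (-27705425/448550844)·280/121 + (-267795/5339891)·4167/6050 = -312734869/1762164030 ≠ 1/12
b·A²c: (-267795/5339891)·364/121 = -8861580/58738801 ≠ 1/24

3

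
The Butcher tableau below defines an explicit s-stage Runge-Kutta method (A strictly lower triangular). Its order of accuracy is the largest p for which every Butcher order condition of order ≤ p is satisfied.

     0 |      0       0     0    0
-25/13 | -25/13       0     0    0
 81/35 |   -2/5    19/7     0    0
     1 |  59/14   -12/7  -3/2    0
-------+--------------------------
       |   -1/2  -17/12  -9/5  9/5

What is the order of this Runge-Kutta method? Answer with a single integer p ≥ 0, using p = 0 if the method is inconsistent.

0

b = (-1/2, -17/12, -9/5, 9/5)
c = (0, -25/13, 81/35, 1)
Ac = (0, 0, -475/91, -159/910)
Σ b_i: (-1/2)·1 + (-17/12)·1 + (-9/5)·1 + 9/5·1 = -23/12 ≠ 1 ⇒ order 0.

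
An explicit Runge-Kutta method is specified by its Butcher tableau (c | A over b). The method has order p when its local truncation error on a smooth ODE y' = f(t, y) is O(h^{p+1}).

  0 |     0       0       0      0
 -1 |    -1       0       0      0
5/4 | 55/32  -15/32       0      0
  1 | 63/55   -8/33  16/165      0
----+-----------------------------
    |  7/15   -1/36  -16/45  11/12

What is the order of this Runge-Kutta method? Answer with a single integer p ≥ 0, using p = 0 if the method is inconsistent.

4

b = (7/15, -1/36, -16/45, 11/12)
c = (0, -1, 5/4, 1)
Ac = (0, 0, 15/32, 4/11)
Σ b_i: 7/15·1 + (-1/36)·1 + (-16/45)·1 + 11/12·1 = 1 ✓
b·c: (-1/36)·(-1) + (-16/45)·5/4 + 11/12·1 = 1/2 ✓
b·c²: (-1/36)·1 + (-16/45)·25/16 + 11/12·1 = 1/3 ✓
b·Ac: (-16/45)·15/32 + 11/12·4/11 = 1/6 ✓
b·c³: (-1/36)·(-1) + (-16/45)·125/64 + 11/12·1 = 1/4 ✓
b·(c∘Ac): (-16/45)·75/128 + 11/12·4/11 = 1/8 ✓
b·Ac²: (-16/45)·(-15/32) + 11/12·(-1/11) = 1/12 ✓
b·A²c: 11/12·1/22 = 1/24 ✓; 4 stages ⇒ order 4.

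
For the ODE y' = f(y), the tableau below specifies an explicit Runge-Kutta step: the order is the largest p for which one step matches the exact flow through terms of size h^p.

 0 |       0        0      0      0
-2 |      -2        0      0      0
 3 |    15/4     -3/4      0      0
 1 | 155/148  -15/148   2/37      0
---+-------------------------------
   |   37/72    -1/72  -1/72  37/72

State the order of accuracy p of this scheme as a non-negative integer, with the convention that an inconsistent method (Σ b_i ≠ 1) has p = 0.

b = (37/72, -1/72, -1/72, 37/72)
c = (0, -2, 3, 1)
Ac = (0, 0, 3/2, 27/74)
Σ b_i: 37/72·1 + (-1/72)·1 + (-1/72)·1 + 37/72·1 = 1 ✓
b·c: (-1/72)·(-2) + (-1/72)·3 + 37/72·1 = 1/2 ✓
b·c²: (-1/72)·4 + (-1/72)·9 + 37/72·1 = 1/3 ✓
b·Ac: (-1/72)·3/2 + 37/72·27/74 = 1/6 ✓
b·c³: (-1/72)·(-8) + (-1/72)·27 + 37/72·1 = 1/4 ✓
b·(c∘Ac): (-1/72)·9/2 + 37/72·27/74 = 1/8 ✓
b·Ac²: (-1/72)·(-3) + 37/72·3/37 = 1/12 ✓
b·A²c: 37/72·3/37 = 1/24 ✓; 4 stages ⇒ order 4.

4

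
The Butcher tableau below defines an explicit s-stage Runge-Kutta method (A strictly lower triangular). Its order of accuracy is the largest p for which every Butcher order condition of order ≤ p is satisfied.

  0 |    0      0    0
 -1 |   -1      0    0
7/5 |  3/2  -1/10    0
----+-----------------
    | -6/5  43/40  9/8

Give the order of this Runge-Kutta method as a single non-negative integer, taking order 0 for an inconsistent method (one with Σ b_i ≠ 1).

b = (-6/5, 43/40, 9/8)
c = (0, -1, 7/5)
Ac = (0, 0, 1/10)
Σ b_i: (-6/5)·1 + 43/40·1 + 9/8·1 = 1 ✓
b·c: 43/40·(-1) + 9/8·7/5 = 1/2 ✓
b·c²: 43/40·1 + 9/8·49/25 = 82/25 ≠ 1/3 ⇒ order 2.
b·Ac: 9/8·1/10 = 9/80 ≠ 1/6

2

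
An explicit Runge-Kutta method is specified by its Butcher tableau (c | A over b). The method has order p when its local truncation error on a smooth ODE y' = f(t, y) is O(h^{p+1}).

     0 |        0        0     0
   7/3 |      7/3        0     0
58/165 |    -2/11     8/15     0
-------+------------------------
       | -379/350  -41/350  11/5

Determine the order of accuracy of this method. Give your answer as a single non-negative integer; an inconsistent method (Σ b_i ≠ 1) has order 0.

2

b = (-379/350, -41/350, 11/5)
c = (0, 7/3, 58/165)
Ac = (0, 0, 56/45)
Σ b_i: (-379/350)·1 + (-41/350)·1 + 11/5·1 = 1 ✓
b·c: (-41/350)·7/3 + 11/5·58/165 = 1/2 ✓
b·c²: (-41/350)·49/9 + 11/5·3364/27225 = -3019/8250 ≠ 1/3 ⇒ order 2.
b·Ac: 11/5·56/45 = 616/225 ≠ 1/6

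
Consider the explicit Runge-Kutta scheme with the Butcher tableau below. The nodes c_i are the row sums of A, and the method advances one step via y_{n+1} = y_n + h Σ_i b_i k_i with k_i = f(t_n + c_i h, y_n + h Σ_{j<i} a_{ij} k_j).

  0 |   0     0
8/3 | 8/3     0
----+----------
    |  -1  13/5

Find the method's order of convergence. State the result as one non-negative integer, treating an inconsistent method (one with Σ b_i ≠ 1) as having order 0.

0

b = (-1, 13/5)
c = (0, 8/3)
Σ b_i: (-1)·1 + 13/5·1 = 8/5 ≠ 1 ⇒ order 0.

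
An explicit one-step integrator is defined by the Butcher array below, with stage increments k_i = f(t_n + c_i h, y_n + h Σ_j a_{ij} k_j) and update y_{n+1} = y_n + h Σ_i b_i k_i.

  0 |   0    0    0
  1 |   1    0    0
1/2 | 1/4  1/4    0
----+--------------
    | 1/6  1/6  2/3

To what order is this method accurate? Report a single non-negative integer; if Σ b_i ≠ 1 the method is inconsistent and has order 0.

3

b = (1/6, 1/6, 2/3)
c = (0, 1, 1/2)
Ac = (0, 0, 1/4)
Σ b_i: 1/6·1 + 1/6·1 + 2/3·1 = 1 ✓
b·c: 1/6·1 + 2/3·1/2 = 1/2 ✓
b·c²: 1/6·1 + 2/3·1/4 = 1/3 ✓
b·Ac: 2/3·1/4 = 1/6 ✓; 3 stages ⇒ order 3.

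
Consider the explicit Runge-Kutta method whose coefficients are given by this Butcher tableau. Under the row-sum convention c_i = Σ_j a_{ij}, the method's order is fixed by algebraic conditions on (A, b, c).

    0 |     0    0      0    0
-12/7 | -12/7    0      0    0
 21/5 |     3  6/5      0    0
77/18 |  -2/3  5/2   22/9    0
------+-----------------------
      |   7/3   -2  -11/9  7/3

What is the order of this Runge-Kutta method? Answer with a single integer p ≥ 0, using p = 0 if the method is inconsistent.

b = (7/3, -2, -11/9, 7/3)
c = (0, -12/7, 21/5, 77/18)
Ac = (0, 0, -72/35, 628/105)
Σ b_i: 7/3·1 + (-2)·1 + (-11/9)·1 + 7/3·1 = 13/9 ≠ 1 ⇒ order 0.

0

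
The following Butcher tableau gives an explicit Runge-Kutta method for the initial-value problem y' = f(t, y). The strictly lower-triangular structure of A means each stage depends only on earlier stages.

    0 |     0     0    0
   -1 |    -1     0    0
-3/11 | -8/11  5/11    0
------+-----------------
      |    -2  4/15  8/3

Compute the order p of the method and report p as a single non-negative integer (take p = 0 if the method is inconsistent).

b = (-2, 4/15, 8/3)
c = (0, -1, -3/11)
Ac = (0, 0, -5/11)
Σ b_i: (-2)·1 + 4/15·1 + 8/3·1 = 14/15 ≠ 1 ⇒ order 0.

0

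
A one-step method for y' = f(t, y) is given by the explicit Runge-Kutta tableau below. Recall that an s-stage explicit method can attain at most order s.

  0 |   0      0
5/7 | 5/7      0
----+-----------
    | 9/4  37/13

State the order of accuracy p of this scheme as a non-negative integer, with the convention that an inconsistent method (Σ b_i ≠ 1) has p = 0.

0

b = (9/4, 37/13)
c = (0, 5/7)
Σ b_i: 9/4·1 + 37/13·1 = 265/52 ≠ 1 ⇒ order 0.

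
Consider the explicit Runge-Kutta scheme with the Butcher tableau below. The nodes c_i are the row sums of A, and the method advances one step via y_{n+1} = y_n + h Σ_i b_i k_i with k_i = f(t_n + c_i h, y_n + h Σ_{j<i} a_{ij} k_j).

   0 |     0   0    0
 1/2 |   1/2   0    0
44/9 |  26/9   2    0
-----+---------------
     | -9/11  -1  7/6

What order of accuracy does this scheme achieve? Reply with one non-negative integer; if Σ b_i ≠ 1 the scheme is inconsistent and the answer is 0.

b = (-9/11, -1, 7/6)
c = (0, 1/2, 44/9)
Ac = (0, 0, 1)
Σ b_i: (-9/11)·1 + (-1)·1 + 7/6·1 = -43/66 ≠ 1 ⇒ order 0.

0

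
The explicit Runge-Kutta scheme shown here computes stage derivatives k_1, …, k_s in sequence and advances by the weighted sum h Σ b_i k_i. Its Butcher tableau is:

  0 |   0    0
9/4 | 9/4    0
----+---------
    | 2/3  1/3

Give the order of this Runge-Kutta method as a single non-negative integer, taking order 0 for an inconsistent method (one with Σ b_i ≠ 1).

1

b = (2/3, 1/3)
c = (0, 9/4)
Σ b_i: 2/3·1 + 1/3·1 = 1 ✓
b·c: 1/3·9/4 = 3/4 ≠ 1/2 ⇒ order 1.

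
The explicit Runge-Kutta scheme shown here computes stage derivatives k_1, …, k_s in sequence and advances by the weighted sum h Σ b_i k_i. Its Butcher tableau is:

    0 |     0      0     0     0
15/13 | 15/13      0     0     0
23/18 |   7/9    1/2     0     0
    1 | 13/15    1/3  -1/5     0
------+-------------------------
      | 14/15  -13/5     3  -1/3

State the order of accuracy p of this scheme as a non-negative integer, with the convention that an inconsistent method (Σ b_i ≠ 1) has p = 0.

2

b = (14/15, -13/5, 3, -1/3)
c = (0, 15/13, 23/18, 1)
Ac = (0, 0, 15/26, 151/1170)
Σ b_i: 14/15·1 + (-13/5)·1 + 3·1 + (-1/3)·1 = 1 ✓
b·c: (-13/5)·15/13 + 3·23/18 + (-1/3)·1 = 1/2 ✓
b·c²: (-13/5)·225/169 + 3·529/324 + (-1/3)·1 = 1549/1404 ≠ 1/3 ⇒ order 2.
b·Ac: 3·15/26 + (-1/3)·151/1170 = 2962/1755 ≠ 1/6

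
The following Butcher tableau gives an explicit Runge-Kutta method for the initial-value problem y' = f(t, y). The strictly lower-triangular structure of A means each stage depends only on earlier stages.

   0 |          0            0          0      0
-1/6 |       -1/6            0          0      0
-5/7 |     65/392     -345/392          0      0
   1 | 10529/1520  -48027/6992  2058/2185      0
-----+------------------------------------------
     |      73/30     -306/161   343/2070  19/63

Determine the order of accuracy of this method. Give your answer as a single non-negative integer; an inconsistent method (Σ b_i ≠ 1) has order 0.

4

b = (73/30, -306/161, 343/2070, 19/63)
c = (0, -1/6, -5/7, 1)
Ac = (0, 0, 115/784, 287/608)
Σ b_i: 73/30·1 + (-306/161)·1 + 343/2070·1 + 19/63·1 = 1 ✓
b·c: (-306/161)·(-1/6) + 343/2070·(-5/7) + 19/63·1 = 1/2 ✓
b·c²: (-306/161)·1/36 + 343/2070·25/49 + 19/63·1 = 1/3 ✓
b·Ac: 343/2070·115/784 + 19/63·287/608 = 1/6 ✓
b·c³: (-306/161)·(-1/216) + 343/2070·(-125/343) + 19/63·1 = 1/4 ✓
b·(c∘Ac): 343/2070·(-575/5488) + 19/63·287/608 = 1/8 ✓
b·Ac²: 343/2070·(-115/4704) + 19/63·1057/3648 = 1/12 ✓
b·A²c: 19/63·21/152 = 1/24 ✓; 4 stages ⇒ order 4.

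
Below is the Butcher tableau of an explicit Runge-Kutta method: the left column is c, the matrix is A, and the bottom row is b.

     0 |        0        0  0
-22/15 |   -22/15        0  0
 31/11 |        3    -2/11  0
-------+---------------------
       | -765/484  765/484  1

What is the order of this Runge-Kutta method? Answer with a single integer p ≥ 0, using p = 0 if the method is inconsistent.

2

b = (-765/484, 765/484, 1)
c = (0, -22/15, 31/11)
Ac = (0, 0, 4/15)
Σ b_i: (-765/484)·1 + 765/484·1 + 1·1 = 1 ✓
b·c: 765/484·(-22/15) + 1·31/11 = 1/2 ✓
b·c²: 765/484·484/225 + 1·961/121 = 6862/605 ≠ 1/3 ⇒ order 2.
b·Ac: 1·4/15 = 4/15 ≠ 1/6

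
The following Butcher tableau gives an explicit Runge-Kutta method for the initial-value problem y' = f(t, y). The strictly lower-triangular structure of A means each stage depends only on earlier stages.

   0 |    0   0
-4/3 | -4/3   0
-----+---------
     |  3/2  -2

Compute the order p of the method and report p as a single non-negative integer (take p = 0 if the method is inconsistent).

b = (3/2, -2)
c = (0, -4/3)
Σ b_i: 3/2·1 + (-2)·1 = -1/2 ≠ 1 ⇒ order 0.

0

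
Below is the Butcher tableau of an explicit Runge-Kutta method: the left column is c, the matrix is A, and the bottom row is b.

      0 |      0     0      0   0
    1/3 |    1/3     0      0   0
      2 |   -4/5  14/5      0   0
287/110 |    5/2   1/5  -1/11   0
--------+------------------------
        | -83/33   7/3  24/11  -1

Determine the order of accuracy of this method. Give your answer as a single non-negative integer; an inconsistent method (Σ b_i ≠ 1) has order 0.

b = (-83/33, 7/3, 24/11, -1)
c = (0, 1/3, 2, 287/110)
Ac = (0, 0, 14/15, -19/165)
Σ b_i: (-83/33)·1 + 7/3·1 + 24/11·1 + (-1)·1 = 1 ✓
b·c: 7/3·1/3 + 24/11·2 + (-1)·287/110 = 2507/990 ≠ 1/2 ⇒ order 1.

1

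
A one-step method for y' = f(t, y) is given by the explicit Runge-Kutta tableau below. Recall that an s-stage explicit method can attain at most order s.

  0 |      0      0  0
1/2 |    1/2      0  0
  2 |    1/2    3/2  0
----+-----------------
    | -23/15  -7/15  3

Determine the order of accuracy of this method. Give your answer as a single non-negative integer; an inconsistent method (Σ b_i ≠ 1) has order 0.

1

b = (-23/15, -7/15, 3)
c = (0, 1/2, 2)
Ac = (0, 0, 3/4)
Σ b_i: (-23/15)·1 + (-7/15)·1 + 3·1 = 1 ✓
b·c: (-7/15)·1/2 + 3·2 = 173/30 ≠ 1/2 ⇒ order 1.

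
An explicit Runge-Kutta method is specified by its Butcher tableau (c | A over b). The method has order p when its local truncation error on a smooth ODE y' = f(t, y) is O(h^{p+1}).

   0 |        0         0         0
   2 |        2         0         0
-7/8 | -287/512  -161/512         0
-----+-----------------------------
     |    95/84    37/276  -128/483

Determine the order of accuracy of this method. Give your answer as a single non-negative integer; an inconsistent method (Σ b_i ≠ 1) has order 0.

3

b = (95/84, 37/276, -128/483)
c = (0, 2, -7/8)
Ac = (0, 0, -161/256)
Σ b_i: 95/84·1 + 37/276·1 + (-128/483)·1 = 1 ✓
b·c: 37/276·2 + (-128/483)·(-7/8) = 1/2 ✓
b·c²: 37/276·4 + (-128/483)·49/64 = 1/3 ✓
b·Ac: (-128/483)·(-161/256) = 1/6 ✓; 3 stages ⇒ order 3.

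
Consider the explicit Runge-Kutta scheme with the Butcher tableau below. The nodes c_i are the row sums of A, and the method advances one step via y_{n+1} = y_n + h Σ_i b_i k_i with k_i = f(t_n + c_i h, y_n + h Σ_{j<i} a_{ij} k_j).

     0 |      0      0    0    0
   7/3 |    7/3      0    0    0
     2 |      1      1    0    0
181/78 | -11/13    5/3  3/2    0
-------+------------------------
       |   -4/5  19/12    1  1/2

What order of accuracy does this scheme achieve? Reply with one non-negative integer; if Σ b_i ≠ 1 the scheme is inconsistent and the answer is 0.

0

b = (-4/5, 19/12, 1, 1/2)
c = (0, 7/3, 2, 181/78)
Ac = (0, 0, 7/3, 62/9)
Σ b_i: (-4/5)·1 + 19/12·1 + 1·1 + 1/2·1 = 137/60 ≠ 1 ⇒ order 0.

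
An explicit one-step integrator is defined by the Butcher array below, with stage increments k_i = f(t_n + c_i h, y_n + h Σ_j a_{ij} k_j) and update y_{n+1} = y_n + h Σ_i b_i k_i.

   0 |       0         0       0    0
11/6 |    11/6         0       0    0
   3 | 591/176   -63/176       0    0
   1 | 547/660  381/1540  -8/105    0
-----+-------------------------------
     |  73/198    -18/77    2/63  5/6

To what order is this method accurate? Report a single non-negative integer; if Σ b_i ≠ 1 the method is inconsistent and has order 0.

b = (73/198, -18/77, 2/63, 5/6)
c = (0, 11/6, 3, 1)
Ac = (0, 0, -21/32, 9/40)
Σ b_i: 73/198·1 + (-18/77)·1 + 2/63·1 + 5/6·1 = 1 ✓
b·c: (-18/77)·11/6 + 2/63·3 + 5/6·1 = 1/2 ✓
b·c²: (-18/77)·121/36 + 2/63·9 + 5/6·1 = 1/3 ✓
b·Ac: 2/63·(-21/32) + 5/6·9/40 = 1/6 ✓
b·c³: (-18/77)·1331/216 + 2/63·27 + 5/6·1 = 1/4 ✓
b·(c∘Ac): 2/63·(-63/32) + 5/6·9/40 = 1/8 ✓
b·Ac²: 2/63·(-77/64) + 5/6·7/48 = 1/12 ✓
b·A²c: 5/6·1/20 = 1/24 ✓; 4 stages ⇒ order 4.

4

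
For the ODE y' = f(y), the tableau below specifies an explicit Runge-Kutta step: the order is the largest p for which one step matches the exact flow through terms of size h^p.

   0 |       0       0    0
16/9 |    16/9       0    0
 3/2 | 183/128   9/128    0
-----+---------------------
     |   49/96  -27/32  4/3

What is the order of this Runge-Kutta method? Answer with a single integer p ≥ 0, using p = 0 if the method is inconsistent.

b = (49/96, -27/32, 4/3)
c = (0, 16/9, 3/2)
Ac = (0, 0, 1/8)
Σ b_i: 49/96·1 + (-27/32)·1 + 4/3·1 = 1 ✓
b·c: (-27/32)·16/9 + 4/3·3/2 = 1/2 ✓
b·c²: (-27/32)·256/81 + 4/3·9/4 = 1/3 ✓
b·Ac: 4/3·1/8 = 1/6 ✓; 3 stages ⇒ order 3.

3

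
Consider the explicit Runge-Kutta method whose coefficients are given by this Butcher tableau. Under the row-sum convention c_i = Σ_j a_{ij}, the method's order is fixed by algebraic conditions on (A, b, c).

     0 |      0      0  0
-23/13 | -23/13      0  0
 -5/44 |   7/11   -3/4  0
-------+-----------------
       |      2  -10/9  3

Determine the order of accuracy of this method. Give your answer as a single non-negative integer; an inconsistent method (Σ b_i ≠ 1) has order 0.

0

b = (2, -10/9, 3)
c = (0, -23/13, -5/44)
Ac = (0, 0, 69/52)
Σ b_i: 2·1 + (-10/9)·1 + 3·1 = 35/9 ≠ 1 ⇒ order 0.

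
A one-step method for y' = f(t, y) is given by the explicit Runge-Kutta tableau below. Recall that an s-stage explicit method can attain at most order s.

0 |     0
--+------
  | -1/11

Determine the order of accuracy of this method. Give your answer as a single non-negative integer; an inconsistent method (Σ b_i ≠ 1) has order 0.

0

b = (-1/11)
c = (0)
Σ b_i: (-1/11)·1 = -1/11 ≠ 1 ⇒ order 0.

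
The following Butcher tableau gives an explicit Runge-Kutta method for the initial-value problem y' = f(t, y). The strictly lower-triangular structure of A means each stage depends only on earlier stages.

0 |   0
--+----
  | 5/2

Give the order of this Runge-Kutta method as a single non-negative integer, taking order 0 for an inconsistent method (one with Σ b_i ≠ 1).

0

b = (5/2)
c = (0)
Σ b_i: 5/2·1 = 5/2 ≠ 1 ⇒ order 0.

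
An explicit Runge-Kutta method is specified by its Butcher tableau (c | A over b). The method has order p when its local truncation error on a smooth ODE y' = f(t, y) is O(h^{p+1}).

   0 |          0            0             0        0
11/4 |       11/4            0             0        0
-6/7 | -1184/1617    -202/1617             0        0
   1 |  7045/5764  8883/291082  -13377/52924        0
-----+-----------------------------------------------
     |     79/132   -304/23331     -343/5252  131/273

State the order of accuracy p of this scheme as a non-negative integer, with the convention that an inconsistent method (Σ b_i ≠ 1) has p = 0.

b = (79/132, -304/23331, -343/5252, 131/273)
c = (0, 11/4, -6/7, 1)
Ac = (0, 0, -101/294, 315/1048)
Σ b_i: 79/132·1 + (-304/23331)·1 + (-343/5252)·1 + 131/273·1 = 1 ✓
b·c: (-304/23331)·11/4 + (-343/5252)·(-6/7) + 131/273·1 = 1/2 ✓
b·c²: (-304/23331)·121/16 + (-343/5252)·36/49 + 131/273·1 = 1/3 ✓
b·Ac: (-343/5252)·(-101/294) + 131/273·315/1048 = 1/6 ✓
b·c³: (-304/23331)·1331/64 + (-343/5252)·(-216/343) + 131/273·1 = 1/4 ✓
b·(c∘Ac): (-343/5252)·101/343 + 131/273·315/1048 = 1/8 ✓
b·Ac²: (-343/5252)·(-1111/1176) + 131/273·189/4192 = 1/12 ✓
b·A²c: 131/273·91/1048 = 1/24 ✓; 4 stages ⇒ order 4.

4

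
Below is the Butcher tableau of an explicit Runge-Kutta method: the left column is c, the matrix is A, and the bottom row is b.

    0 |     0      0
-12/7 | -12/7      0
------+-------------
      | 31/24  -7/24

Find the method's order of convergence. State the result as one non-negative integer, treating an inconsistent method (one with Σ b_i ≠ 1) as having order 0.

b = (31/24, -7/24)
c = (0, -12/7)
Σ b_i: 31/24·1 + (-7/24)·1 = 1 ✓
b·c: (-7/24)·(-12/7) = 1/2 ✓; 2 stages ⇒ order 2.

2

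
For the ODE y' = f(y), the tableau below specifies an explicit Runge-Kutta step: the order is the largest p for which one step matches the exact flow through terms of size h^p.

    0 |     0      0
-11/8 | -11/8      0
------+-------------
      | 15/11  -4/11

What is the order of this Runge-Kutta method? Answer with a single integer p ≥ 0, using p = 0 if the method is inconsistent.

2

b = (15/11, -4/11)
c = (0, -11/8)
Σ b_i: 15/11·1 + (-4/11)·1 = 1 ✓
b·c: (-4/11)·(-11/8) = 1/2 ✓; 2 stages ⇒ order 2.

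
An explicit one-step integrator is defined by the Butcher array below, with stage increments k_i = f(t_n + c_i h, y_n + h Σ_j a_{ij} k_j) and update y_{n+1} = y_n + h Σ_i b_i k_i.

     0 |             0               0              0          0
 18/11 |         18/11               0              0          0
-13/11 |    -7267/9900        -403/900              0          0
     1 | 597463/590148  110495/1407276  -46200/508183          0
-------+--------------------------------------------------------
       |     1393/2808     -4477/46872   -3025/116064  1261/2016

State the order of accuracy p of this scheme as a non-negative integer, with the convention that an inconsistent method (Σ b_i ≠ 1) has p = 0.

b = (1393/2808, -4477/46872, -3025/116064, 1261/2016)
c = (0, 18/11, -13/11, 1)
Ac = (0, 0, -403/550, 595/2522)
Σ b_i: 1393/2808·1 + (-4477/46872)·1 + (-3025/116064)·1 + 1261/2016·1 = 1 ✓
b·c: (-4477/46872)·18/11 + (-3025/116064)·(-13/11) + 1261/2016·1 = 1/2 ✓
b·c²: (-4477/46872)·324/121 + (-3025/116064)·169/121 + 1261/2016·1 = 1/3 ✓
b·Ac: (-3025/116064)·(-403/550) + 1261/2016·595/2522 = 1/6 ✓
b·c³: (-4477/46872)·5832/1331 + (-3025/116064)·(-2197/1331) + 1261/2016·1 = 1/4 ✓
b·(c∘Ac): (-3025/116064)·5239/6050 + 1261/2016·595/2522 = 1/8 ✓
b·Ac²: (-3025/116064)·(-3627/3025) + 1261/2016·105/1261 = 1/12 ✓
b·A²c: 1261/2016·84/1261 = 1/24 ✓; 4 stages ⇒ order 4.

4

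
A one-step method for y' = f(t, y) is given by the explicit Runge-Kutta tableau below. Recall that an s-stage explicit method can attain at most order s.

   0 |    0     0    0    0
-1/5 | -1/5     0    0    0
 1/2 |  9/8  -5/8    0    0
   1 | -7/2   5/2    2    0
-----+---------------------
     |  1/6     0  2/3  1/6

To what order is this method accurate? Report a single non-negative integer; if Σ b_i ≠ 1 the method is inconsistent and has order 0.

b = (1/6, 0, 2/3, 1/6)
c = (0, -1/5, 1/2, 1)
Ac = (0, 0, 1/8, 1/2)
Σ b_i: 1/6·1 + 2/3·1 + 1/6·1 = 1 ✓
b·c: 2/3·1/2 + 1/6·1 = 1/2 ✓
b·c²: 2/3·1/4 + 1/6·1 = 1/3 ✓
b·Ac: 2/3·1/8 + 1/6·1/2 = 1/6 ✓
b·c³: 2/3·1/8 + 1/6·1 = 1/4 ✓
b·(c∘Ac): 2/3·1/16 + 1/6·1/2 = 1/8 ✓
b·Ac²: 2/3·(-1/40) + 1/6·3/5 = 1/12 ✓
b·A²c: 1/6·1/4 = 1/24 ✓; 4 stages ⇒ order 4.

4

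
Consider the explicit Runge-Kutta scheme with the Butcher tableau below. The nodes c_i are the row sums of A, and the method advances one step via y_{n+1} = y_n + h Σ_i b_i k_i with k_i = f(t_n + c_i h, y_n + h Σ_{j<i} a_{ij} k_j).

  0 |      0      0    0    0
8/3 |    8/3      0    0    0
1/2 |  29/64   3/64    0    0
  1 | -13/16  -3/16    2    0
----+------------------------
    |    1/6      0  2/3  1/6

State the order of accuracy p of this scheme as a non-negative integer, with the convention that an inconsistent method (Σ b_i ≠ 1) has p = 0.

4

b = (1/6, 0, 2/3, 1/6)
c = (0, 8/3, 1/2, 1)
Ac = (0, 0, 1/8, 1/2)
Σ b_i: 1/6·1 + 2/3·1 + 1/6·1 = 1 ✓
b·c: 2/3·1/2 + 1/6·1 = 1/2 ✓
b·c²: 2/3·1/4 + 1/6·1 = 1/3 ✓
b·Ac: 2/3·1/8 + 1/6·1/2 = 1/6 ✓
b·c³: 2/3·1/8 + 1/6·1 = 1/4 ✓
b·(c∘Ac): 2/3·1/16 + 1/6·1/2 = 1/8 ✓
b·Ac²: 2/3·1/3 + 1/6·(-5/6) = 1/12 ✓
b·A²c: 1/6·1/4 = 1/24 ✓; 4 stages ⇒ order 4.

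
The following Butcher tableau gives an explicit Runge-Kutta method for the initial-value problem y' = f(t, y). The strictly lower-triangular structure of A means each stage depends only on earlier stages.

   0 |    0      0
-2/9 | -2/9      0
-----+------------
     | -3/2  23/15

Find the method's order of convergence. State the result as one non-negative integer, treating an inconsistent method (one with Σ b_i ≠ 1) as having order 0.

b = (-3/2, 23/15)
c = (0, -2/9)
Σ b_i: (-3/2)·1 + 23/15·1 = 1/30 ≠ 1 ⇒ order 0.

0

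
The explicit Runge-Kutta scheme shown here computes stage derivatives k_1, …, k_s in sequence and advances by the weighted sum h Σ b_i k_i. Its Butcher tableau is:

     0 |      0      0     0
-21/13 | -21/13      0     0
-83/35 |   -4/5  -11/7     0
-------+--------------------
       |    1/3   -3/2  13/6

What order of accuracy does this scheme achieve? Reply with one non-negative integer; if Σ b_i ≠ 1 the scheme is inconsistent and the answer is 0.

b = (1/3, -3/2, 13/6)
c = (0, -21/13, -83/35)
Ac = (0, 0, 33/13)
Σ b_i: 1/3·1 + (-3/2)·1 + 13/6·1 = 1 ✓
b·c: (-3/2)·(-21/13) + 13/6·(-83/35) = -3706/1365 ≠ 1/2 ⇒ order 1.

1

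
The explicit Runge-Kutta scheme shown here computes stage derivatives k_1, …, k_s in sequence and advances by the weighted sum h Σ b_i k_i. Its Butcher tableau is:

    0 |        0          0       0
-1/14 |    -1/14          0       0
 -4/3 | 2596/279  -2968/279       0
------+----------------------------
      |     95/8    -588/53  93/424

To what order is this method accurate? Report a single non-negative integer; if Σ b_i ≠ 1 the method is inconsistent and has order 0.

b = (95/8, -588/53, 93/424)
c = (0, -1/14, -4/3)
Ac = (0, 0, 212/279)
Σ b_i: 95/8·1 + (-588/53)·1 + 93/424·1 = 1 ✓
b·c: (-588/53)·(-1/14) + 93/424·(-4/3) = 1/2 ✓
b·c²: (-588/53)·1/196 + 93/424·16/9 = 1/3 ✓
b·Ac: 93/424·212/279 = 1/6 ✓; 3 stages ⇒ order 3.

3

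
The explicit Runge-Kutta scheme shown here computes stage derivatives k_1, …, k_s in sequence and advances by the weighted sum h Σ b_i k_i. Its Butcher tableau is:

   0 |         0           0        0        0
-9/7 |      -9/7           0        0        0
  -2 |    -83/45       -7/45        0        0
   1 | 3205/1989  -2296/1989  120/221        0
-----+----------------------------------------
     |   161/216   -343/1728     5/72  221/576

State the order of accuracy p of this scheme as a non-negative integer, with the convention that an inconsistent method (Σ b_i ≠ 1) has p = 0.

b = (161/216, -343/1728, 5/72, 221/576)
c = (0, -9/7, -2, 1)
Ac = (0, 0, 1/5, 88/221)
Σ b_i: 161/216·1 + (-343/1728)·1 + 5/72·1 + 221/576·1 = 1 ✓
b·c: (-343/1728)·(-9/7) + 5/72·(-2) + 221/576·1 = 1/2 ✓
b·c²: (-343/1728)·81/49 + 5/72·4 + 221/576·1 = 1/3 ✓
b·Ac: 5/72·1/5 + 221/576·88/221 = 1/6 ✓
b·c³: (-343/1728)·(-729/343) + 5/72·(-8) + 221/576·1 = 1/4 ✓
b·(c∘Ac): 5/72·(-2/5) + 221/576·88/221 = 1/8 ✓
b·Ac²: 5/72·(-9/35) + 221/576·24/91 = 1/12 ✓
b·A²c: 221/576·24/221 = 1/24 ✓; 4 stages ⇒ order 4.

4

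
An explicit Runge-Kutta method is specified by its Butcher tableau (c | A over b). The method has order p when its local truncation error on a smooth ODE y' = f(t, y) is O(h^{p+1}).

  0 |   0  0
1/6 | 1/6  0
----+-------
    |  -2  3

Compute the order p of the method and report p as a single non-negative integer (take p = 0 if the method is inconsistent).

b = (-2, 3)
c = (0, 1/6)
Σ b_i: (-2)·1 + 3·1 = 1 ✓
b·c: 3·1/6 = 1/2 ✓; 2 stages ⇒ order 2.

2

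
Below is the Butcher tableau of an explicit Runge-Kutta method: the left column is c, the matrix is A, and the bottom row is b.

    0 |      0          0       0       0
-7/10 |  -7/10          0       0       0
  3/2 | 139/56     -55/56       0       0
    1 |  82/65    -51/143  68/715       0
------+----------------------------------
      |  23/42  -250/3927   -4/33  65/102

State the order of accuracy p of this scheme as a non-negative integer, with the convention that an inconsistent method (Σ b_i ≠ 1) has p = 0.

b = (23/42, -250/3927, -4/33, 65/102)
c = (0, -7/10, 3/2, 1)
Ac = (0, 0, 11/16, 51/130)
Σ b_i: 23/42·1 + (-250/3927)·1 + (-4/33)·1 + 65/102·1 = 1 ✓
b·c: (-250/3927)·(-7/10) + (-4/33)·3/2 + 65/102·1 = 1/2 ✓
b·c²: (-250/3927)·49/100 + (-4/33)·9/4 + 65/102·1 = 1/3 ✓
b·Ac: (-4/33)·11/16 + 65/102·51/130 = 1/6 ✓
b·c³: (-250/3927)·(-343/1000) + (-4/33)·27/8 + 65/102·1 = 1/4 ✓
b·(c∘Ac): (-4/33)·33/32 + 65/102·51/130 = 1/8 ✓
b·Ac²: (-4/33)·(-77/160) + 65/102·51/1300 = 1/12 ✓
b·A²c: 65/102·17/260 = 1/24 ✓; 4 stages ⇒ order 4.

4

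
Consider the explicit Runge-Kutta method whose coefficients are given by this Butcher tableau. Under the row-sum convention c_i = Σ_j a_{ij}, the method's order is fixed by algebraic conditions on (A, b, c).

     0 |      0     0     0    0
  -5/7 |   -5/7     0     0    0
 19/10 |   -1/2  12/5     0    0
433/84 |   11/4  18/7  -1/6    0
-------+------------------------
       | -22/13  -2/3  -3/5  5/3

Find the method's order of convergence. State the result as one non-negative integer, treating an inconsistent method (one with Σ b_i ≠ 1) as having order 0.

0

b = (-22/13, -2/3, -3/5, 5/3)
c = (0, -5/7, 19/10, 433/84)
Ac = (0, 0, -12/7, -6331/2940)
Σ b_i: (-22/13)·1 + (-2/3)·1 + (-3/5)·1 + 5/3·1 = -84/65 ≠ 1 ⇒ order 0.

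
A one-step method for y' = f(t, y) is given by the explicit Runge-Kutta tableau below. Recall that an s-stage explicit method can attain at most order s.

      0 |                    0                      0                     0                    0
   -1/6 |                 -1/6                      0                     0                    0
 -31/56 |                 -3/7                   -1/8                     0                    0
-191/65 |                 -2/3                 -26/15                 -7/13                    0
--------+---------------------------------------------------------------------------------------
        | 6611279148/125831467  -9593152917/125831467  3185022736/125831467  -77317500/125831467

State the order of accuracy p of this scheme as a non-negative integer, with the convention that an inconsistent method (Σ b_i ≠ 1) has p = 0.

3

b = (6611279148/125831467, -9593152917/125831467, 3185022736/125831467, -77317500/125831467)
c = (0, -1/6, -31/56, -191/65)
Ac = (0, 0, 1/48, 2747/4680)
Σ b_i: 6611279148/125831467·1 + (-9593152917/125831467)·1 + 3185022736/125831467·1 + (-77317500/125831467)·1 = 1 ✓
b·c: (-9593152917/125831467)·(-1/6) + 3185022736/125831467·(-31/56) + (-77317500/125831467)·(-191/65) = 1/2 ✓
b·c²: (-9593152917/125831467)·1/36 + 3185022736/125831467·961/3136 + (-77317500/125831467)·36481/4225 = 1/3 ✓
b·Ac: 3185022736/125831467·1/48 + (-77317500/125831467)·2747/4680 = 1/6 ✓
b·c³: (-9593152917/125831467)·(-1/216) + 3185022736/125831467·(-29791/175616) + (-77317500/125831467)·(-6967871/274625) = 38416687697993/3297791087136 ≠ 1/4 ⇒ order 3.
b·(c∘Ac): 3185022736/125831467·(-31/2688) + (-77317500/125831467)·(-524677/304200) = 772986969/1006651736 ≠ 1/8
b·Ac²: 3185022736/125831467·(-1/288) + (-77317500/125831467)·(-167591/786240) = 5464878299/126838118736 ≠ 1/12
b·A²c: (-77317500/125831467)·(-7/624) = 3469375/503325868 ≠ 1/24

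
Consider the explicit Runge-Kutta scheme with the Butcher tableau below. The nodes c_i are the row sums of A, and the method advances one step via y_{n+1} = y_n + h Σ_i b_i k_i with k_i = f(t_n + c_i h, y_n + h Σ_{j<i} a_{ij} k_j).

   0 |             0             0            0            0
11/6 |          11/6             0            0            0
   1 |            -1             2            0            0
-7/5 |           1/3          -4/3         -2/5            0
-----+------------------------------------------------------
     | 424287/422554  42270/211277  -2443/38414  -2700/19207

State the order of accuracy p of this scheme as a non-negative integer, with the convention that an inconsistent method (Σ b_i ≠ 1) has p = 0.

b = (424287/422554, 42270/211277, -2443/38414, -2700/19207)
c = (0, 11/6, 1, -7/5)
Ac = (0, 0, 11/3, -128/45)
Σ b_i: 424287/422554·1 + 42270/211277·1 + (-2443/38414)·1 + (-2700/19207)·1 = 1 ✓
b·c: 42270/211277·11/6 + (-2443/38414)·1 + (-2700/19207)·(-7/5) = 1/2 ✓
b·c²: 42270/211277·121/36 + (-2443/38414)·1 + (-2700/19207)·49/25 = 1/3 ✓
b·Ac: (-2443/38414)·11/3 + (-2700/19207)·(-128/45) = 1/6 ✓
b·c³: 42270/211277·1331/216 + (-2443/38414)·1 + (-2700/19207)·(-343/125) = 5375939/3457260 ≠ 1/4 ⇒ order 3.
b·(c∘Ac): (-2443/38414)·11/3 + (-2700/19207)·896/225 = -91385/115242 ≠ 1/8
b·Ac²: (-2443/38414)·121/18 + (-2700/19207)·(-659/135) = 178877/691452 ≠ 1/12
b·A²c: (-2700/19207)·(-22/15) = 3960/19207 ≠ 1/24

3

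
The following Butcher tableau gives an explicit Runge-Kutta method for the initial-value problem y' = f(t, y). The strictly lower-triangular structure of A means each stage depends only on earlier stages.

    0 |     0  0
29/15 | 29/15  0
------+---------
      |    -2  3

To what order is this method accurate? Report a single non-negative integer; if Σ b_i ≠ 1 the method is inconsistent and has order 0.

b = (-2, 3)
c = (0, 29/15)
Σ b_i: (-2)·1 + 3·1 = 1 ✓
b·c: 3·29/15 = 29/5 ≠ 1/2 ⇒ order 1.

1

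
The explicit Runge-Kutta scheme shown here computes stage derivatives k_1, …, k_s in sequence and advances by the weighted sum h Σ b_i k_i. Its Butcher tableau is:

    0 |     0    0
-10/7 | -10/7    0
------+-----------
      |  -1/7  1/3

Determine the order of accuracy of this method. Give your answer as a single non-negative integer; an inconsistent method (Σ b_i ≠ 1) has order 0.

0

b = (-1/7, 1/3)
c = (0, -10/7)
Σ b_i: (-1/7)·1 + 1/3·1 = 4/21 ≠ 1 ⇒ order 0.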